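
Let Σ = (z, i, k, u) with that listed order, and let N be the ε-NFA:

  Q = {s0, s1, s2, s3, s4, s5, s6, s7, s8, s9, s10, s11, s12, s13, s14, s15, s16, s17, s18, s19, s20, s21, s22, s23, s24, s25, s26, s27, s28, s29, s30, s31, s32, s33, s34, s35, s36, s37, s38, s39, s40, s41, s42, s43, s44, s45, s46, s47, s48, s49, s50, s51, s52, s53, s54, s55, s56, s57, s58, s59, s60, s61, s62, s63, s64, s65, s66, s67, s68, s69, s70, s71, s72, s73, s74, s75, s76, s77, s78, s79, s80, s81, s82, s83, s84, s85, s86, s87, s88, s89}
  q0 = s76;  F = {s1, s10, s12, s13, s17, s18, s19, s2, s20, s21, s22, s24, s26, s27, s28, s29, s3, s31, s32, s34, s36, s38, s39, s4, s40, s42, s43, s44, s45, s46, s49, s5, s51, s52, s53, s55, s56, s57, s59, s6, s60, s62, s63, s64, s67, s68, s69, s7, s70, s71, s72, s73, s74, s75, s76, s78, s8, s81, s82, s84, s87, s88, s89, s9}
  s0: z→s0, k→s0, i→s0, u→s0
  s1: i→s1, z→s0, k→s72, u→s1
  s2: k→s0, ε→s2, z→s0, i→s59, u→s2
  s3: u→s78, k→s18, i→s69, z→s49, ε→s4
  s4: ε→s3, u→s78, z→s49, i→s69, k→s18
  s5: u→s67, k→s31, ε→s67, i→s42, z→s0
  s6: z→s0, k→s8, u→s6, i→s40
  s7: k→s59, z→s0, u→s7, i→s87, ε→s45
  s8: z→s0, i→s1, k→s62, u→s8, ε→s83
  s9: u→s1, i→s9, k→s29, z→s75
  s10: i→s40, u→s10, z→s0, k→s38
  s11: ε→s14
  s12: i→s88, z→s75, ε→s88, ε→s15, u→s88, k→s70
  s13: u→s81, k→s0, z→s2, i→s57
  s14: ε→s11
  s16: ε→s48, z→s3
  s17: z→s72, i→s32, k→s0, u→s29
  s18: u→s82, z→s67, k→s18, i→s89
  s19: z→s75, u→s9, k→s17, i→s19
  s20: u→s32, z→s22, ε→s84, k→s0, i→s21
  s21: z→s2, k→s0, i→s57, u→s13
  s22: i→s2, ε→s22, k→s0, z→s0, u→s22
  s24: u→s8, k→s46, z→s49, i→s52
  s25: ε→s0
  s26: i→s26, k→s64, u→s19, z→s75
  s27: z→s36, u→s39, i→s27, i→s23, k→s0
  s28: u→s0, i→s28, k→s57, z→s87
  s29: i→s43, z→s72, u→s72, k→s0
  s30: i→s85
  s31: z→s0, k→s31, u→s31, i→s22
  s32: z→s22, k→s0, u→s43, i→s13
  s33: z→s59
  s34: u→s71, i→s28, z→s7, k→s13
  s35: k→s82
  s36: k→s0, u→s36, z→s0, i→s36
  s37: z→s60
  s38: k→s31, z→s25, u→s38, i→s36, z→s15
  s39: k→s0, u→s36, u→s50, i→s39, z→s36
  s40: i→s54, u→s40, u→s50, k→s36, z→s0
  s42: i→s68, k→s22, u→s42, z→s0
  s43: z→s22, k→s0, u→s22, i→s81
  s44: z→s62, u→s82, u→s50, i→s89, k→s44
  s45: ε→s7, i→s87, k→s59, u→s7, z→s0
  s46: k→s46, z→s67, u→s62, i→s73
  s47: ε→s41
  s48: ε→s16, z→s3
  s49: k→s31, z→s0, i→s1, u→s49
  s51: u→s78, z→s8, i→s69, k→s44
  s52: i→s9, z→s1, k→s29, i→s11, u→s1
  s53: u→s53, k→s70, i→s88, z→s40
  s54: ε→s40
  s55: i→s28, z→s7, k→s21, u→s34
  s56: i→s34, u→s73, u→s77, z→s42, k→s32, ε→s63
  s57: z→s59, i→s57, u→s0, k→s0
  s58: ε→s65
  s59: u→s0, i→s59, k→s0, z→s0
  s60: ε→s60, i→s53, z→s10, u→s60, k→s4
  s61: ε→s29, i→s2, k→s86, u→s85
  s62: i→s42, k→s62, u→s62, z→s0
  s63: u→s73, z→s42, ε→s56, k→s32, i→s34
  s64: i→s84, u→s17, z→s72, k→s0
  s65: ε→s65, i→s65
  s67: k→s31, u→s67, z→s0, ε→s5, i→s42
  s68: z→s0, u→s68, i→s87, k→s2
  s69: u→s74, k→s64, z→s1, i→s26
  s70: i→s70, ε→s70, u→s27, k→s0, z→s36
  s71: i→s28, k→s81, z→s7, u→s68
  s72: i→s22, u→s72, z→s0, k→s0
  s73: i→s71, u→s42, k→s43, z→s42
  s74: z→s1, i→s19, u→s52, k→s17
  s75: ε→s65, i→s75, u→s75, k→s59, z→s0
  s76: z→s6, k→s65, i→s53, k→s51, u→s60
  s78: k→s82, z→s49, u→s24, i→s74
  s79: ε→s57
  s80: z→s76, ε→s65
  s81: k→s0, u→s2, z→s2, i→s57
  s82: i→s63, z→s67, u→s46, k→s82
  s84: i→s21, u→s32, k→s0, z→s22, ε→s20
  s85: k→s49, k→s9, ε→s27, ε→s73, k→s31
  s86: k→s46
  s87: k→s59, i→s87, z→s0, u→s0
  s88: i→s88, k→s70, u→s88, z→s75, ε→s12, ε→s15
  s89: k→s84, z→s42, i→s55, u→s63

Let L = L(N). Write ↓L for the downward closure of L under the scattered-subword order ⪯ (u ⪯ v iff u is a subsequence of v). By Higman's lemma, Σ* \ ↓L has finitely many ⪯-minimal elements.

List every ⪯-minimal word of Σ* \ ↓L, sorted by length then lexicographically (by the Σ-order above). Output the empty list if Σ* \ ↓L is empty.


min(Σ*\↓L) = [zz, ikk, iizku, kuuuz, uzkik, kkiiiu].

|Q|=90, |F|=64, |δ|=317 (34 ε).
min D↑ (59 st, q0=0, F={5}): 0:z→1,i→2,k→3,u→4 1:z→5,i→6,k→7,u→1 2:z→6,i→8,k→9,u→2 3:z→7,i→10,k→11,u→12 4:z→13,i→2,k→14,u→4 5:z→5,i→5,k→5,u→5 6:z→5,i→6,k→15,u→6 7:z→5,i→16,k→17,u→7 8:z→18,i→8,k→9,u→8 9:z→15,i→9,k→5,u→19 10:z→16,i→20,k→21,u→22 11:z→17,i→23,k→11,u→24 12:z→25,i→22,k→24,u→26 13:z→5,i→6,k→27,u→13 14:z→25,i→10,k→28,u→12 15:z→5,i→15,k→5,u→15 16:z→5,i→16,k→29,u→16 17:z→5,i→30,k→17,u→17 18:z→5,i→18,k→31,u→18 19:z→15,i→19,k→5,u→32 20:z→18,i→20,k→21,u→33 21:z→29,i→34,k→5,u→35 22:z→16,i→33,k→35,u→36 23:z→30,i→37,k→34,u→38 24:z→39,i→38,k→24,u→40 25:z→5,i→16,k→41,u→25 26:z→25,i→36,k→40,u→7 27:z→5,i→15,k→41,u→27 28:z→39,i→23,k→28,u→24 29:z→5,i→42,k→5,u→29 30:z→5,i→43,k→42,u→30 31:z→5,i→31,k→5,u→5 32:z→15,i→32,k→5,u→15 33:z→18,i→33,k→35,u→44 34:z→42,i→45,k→5,u→46 35:z→29,i→46,k→5,u→47 36:z→16,i→44,k→47,u→16 37:z→48,i→49,k→45,u→50 38:z→30,i→50,k→46,u→51 39:z→5,i→30,k→41,u→39 40:z→39,i→51,k→40,u→17 41:z→5,i→42,k→41,u→41 42:z→5,i→52,k→5,u→42 43:z→5,i→53,k→52,u→43 44:z→18,i→44,k→47,u→16 45:z→52,i→54,k→5,u→55 46:z→42,i→55,k→5,u→56 47:z→29,i→56,k→5,u→29 48:z→5,i→53,k→31,u→48 49:z→53,i→49,k→54,u→5 50:z→48,i→49,k→55,u→57 51:z→30,i→57,k→56,u→30 52:z→5,i→31,k→5,u→52 53:z→5,i→53,k→31,u→5 54:z→31,i→54,k→5,u→5 55:z→52,i→54,k→5,u→58 56:z→42,i→58,k→5,u→42 57:z→48,i→49,k→58,u→43 58:z→52,i→54,k→5,u→52.
'zz': |S_i|=[75, 29, 3] end={s0,s15,s25} rej; 2/2 single-dels accept.
'ikk': |S_i|=[75, 53, 22, 1] end={s0} rej; 3/3 deletions ∈↓L.
'iizku': run [75, 53, 43, 11, 2, 1] end={s0} ∉↓L; 5/5 single-dels accept.
'kuuuz': run [75, 66, 52, 40, 25, 3] end={s0,s15,s25} ∉↓L; 5/5 deletions ∈↓L.
'uzkik': |S_i|=[75, 72, 25, 10, 5, 1] end={s0} — reject; 5/5 deletions ∈↓L.
'kkiiiu': |S_i|=[75, 66, 39, 26, 15, 5, 1] end={s0} — reject; 6/6 del acc.
6 minimals (antichain).


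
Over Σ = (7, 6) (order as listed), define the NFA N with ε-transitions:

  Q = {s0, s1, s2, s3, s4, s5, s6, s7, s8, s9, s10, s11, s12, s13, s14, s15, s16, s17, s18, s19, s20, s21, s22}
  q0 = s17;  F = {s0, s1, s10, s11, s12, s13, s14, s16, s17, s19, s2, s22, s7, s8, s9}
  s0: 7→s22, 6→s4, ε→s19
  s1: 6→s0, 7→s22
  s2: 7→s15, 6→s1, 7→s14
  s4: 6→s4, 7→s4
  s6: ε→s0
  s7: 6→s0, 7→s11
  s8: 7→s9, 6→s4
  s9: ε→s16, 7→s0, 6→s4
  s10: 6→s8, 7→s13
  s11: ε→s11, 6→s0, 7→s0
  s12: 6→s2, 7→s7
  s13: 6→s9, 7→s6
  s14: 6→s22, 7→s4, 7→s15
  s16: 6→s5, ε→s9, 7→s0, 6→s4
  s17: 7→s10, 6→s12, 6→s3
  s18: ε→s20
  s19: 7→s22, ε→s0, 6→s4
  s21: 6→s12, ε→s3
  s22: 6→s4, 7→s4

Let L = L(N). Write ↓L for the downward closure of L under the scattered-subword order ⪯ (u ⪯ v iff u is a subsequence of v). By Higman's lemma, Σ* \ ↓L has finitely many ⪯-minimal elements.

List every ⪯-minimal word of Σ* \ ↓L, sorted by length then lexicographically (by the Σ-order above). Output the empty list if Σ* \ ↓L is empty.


|Q|=23, |F|=15, |δ|=45 (8 ε).
min D↑ (14 st, q0=0, F={9}): 0:7→1,6→2 1:7→3,6→4 2:7→5,6→6 3:7→7,6→8 4:7→8,6→9 5:7→10,6→7 6:7→11,6→12 7:7→13,6→9 8:7→7,6→9 9:7→9,6→9 10:7→7,6→7 11:7→9,6→13 12:7→13,6→7 13:7→9,6→9 [Hopcroft].
'766': |S_i|=[20, 15, 8, 2] end={s4,s5} — reject; 3/3 deletions ∈↓L.
'7776': |S_i|=[20, 15, 11, 5, 1] end={s4} rej; 4/4 deletions ∈↓L.
'6677': N↓-sim [20, 16, 9, 4, 2] end={s15,s4} ∉↓L; 4/4 single-dels accept.
'77777': N↓-sim [20, 15, 11, 5, 2, 1] end={s4} — reject; 5/5 single-dels accept.
'66676': |S_i|=[20, 16, 9, 5, 2, 1] end={s4} rej; 5/5 deletions ∈↓L.
'66666': N↓-sim [20, 16, 9, 5, 4, 1] end={s4} ∉↓L; 5/5 single-dels accept.
6 words, ⪯-incomp.

Antichain: [766, 7776, 6677, 77777, 66676, 66666].


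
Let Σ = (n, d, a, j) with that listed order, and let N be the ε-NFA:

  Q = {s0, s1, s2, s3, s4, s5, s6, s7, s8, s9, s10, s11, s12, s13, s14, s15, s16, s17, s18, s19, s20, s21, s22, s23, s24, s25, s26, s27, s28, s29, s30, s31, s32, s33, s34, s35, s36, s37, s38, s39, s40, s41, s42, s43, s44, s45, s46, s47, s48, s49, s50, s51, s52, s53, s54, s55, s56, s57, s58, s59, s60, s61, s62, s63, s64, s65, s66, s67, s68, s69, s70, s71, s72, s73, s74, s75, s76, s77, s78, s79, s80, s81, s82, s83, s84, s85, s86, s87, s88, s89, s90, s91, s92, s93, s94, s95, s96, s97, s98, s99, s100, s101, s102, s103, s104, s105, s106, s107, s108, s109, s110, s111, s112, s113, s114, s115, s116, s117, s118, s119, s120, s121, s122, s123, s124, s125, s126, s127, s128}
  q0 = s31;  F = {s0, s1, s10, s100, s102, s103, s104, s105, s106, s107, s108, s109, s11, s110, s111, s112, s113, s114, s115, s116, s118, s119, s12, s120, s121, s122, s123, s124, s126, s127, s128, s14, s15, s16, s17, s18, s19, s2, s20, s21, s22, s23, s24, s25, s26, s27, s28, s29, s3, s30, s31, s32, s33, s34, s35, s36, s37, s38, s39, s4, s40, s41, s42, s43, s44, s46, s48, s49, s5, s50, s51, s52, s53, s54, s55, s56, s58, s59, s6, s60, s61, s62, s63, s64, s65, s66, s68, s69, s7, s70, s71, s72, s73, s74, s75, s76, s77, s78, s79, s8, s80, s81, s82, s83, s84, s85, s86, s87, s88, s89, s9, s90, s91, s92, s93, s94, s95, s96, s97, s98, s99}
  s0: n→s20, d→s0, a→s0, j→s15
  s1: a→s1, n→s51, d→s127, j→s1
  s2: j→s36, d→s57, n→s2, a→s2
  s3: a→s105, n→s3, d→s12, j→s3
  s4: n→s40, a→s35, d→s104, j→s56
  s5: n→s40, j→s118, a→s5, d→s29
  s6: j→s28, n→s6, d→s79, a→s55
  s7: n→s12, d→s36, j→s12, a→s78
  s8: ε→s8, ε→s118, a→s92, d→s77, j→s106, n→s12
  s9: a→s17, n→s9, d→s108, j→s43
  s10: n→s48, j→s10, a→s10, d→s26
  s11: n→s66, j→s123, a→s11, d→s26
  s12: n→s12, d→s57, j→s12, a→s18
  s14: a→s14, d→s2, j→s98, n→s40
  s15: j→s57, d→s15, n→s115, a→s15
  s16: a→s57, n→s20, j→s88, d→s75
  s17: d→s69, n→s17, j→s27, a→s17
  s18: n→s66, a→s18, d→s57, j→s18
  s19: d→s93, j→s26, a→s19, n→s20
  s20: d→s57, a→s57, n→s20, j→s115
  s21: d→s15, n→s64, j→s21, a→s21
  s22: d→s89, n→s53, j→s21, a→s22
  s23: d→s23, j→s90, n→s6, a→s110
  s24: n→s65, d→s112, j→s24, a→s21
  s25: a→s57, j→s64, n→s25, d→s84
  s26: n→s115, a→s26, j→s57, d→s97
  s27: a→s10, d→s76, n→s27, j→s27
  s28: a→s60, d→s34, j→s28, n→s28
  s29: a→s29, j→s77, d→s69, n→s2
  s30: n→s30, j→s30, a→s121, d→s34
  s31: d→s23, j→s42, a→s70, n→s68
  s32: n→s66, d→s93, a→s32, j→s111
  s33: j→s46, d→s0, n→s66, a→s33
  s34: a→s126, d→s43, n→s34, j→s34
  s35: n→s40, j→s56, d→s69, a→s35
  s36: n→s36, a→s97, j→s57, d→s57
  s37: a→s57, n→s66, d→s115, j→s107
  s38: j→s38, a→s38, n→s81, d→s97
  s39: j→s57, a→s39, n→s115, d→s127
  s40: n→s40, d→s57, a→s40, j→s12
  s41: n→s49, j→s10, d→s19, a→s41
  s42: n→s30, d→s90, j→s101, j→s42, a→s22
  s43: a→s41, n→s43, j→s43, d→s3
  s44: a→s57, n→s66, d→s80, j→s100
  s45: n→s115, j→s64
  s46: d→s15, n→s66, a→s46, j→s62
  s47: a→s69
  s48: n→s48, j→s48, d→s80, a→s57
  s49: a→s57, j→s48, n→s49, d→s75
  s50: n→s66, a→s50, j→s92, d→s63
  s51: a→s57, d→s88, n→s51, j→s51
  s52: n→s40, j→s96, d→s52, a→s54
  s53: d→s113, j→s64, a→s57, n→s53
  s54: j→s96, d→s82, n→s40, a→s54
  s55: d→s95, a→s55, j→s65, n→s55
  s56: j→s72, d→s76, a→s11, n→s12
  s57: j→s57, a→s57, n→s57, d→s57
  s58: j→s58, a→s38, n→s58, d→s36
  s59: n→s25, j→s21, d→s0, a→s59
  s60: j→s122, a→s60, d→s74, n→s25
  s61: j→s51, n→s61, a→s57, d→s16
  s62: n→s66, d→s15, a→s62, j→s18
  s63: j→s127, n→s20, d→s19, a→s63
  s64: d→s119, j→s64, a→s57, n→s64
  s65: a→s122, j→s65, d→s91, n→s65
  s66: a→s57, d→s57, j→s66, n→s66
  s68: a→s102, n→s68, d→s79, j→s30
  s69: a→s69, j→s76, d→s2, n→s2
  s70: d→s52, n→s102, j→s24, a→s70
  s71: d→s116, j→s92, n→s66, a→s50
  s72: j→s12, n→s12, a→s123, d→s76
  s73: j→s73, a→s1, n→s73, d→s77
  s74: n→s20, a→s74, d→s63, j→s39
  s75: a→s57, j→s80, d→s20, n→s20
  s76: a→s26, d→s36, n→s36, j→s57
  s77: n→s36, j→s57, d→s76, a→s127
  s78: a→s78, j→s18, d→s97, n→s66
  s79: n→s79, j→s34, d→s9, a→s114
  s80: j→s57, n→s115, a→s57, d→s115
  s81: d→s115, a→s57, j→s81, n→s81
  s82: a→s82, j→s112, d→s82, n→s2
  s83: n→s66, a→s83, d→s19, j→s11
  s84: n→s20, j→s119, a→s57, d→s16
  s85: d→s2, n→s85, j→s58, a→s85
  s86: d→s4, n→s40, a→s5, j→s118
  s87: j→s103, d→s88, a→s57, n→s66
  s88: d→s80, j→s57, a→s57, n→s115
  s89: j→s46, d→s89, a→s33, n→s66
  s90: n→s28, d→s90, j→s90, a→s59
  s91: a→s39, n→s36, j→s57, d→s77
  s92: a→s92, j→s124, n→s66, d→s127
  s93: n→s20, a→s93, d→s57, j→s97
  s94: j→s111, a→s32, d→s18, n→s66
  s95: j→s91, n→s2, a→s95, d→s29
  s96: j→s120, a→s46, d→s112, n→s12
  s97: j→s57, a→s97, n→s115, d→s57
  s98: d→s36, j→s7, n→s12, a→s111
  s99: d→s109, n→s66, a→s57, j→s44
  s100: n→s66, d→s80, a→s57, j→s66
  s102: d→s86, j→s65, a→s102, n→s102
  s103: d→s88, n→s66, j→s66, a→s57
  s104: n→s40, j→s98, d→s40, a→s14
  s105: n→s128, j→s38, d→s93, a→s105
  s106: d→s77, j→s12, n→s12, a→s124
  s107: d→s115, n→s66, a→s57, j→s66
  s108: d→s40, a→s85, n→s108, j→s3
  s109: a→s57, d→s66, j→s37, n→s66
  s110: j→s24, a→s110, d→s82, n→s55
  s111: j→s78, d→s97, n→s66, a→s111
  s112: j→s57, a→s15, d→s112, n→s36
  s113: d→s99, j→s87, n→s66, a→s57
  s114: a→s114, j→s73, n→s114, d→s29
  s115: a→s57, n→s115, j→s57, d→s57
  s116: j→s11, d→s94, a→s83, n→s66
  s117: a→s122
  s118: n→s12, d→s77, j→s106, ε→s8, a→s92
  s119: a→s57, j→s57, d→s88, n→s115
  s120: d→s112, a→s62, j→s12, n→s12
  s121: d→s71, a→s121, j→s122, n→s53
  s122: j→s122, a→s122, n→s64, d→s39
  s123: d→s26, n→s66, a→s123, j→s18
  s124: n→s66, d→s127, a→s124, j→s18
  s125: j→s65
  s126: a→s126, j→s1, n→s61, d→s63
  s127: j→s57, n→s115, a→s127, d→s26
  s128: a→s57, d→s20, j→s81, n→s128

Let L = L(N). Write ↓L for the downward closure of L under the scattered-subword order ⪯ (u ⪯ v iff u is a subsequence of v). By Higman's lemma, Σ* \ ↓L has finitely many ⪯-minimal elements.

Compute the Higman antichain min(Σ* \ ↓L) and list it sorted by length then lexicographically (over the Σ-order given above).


|Q|=129, |F|=121, |δ|=497 (3 ε).
min D↑ (121 st, q0=0, F={48}): 0:n→1,d→2,a→3,j→4 1:n→1,d→5,a→6,j→7 2:n→8,d→2,a→9,j→10 3:n→6,d→11,a→3,j→12 4:n→7,d→10,a→13,j→4 5:n→5,d→14,a→15,j→16 6:n→6,d→17,a→6,j→18 7:n→7,d→16,a→19,j→7 8:n→8,d→5,a→20,j→21 9:n→20,d→22,a→9,j→12 10:n→21,d→10,a→23,j→10 11:n→24,d→11,a→25,j→26 12:n→18,d→27,a→28,j→12 13:n→29,d→30,a→13,j→28 14:n→14,d→31,a→32,j→33 15:n→15,d→34,a→15,j→35 16:n→16,d→33,a→36,j→16 17:n→24,d→37,a→38,j→39 18:n→18,d→40,a→41,j→18 19:n→29,d→42,a→19,j→41 20:n→20,d→43,a→20,j→18 21:n→21,d→16,a→44,j→21 22:n→45,d→22,a→22,j→27 23:n→46,d→47,a→23,j→28 24:n→24,d→48,a→24,j→49 25:n→24,d→22,a→25,j→26 26:n→49,d→27,a→50,j→51 27:n→52,d→27,a→53,j→48 28:n→54,d→53,a→28,j→28 29:n→29,d→55,a→48,j→54 30:n→56,d→30,a→57,j→50 31:n→31,d→24,a→58,j→59 32:n→32,d→60,a→32,j→61 33:n→33,d→59,a→62,j→33 34:n→45,d→60,a→34,j→63 35:n→35,d→63,a→64,j→35 36:n→65,d→66,a→36,j→64 37:n→24,d→67,a→68,j→69 38:n→24,d→34,a→38,j→39 39:n→49,d→63,a→70,j→71 40:n→52,d→63,a→72,j→48 41:n→54,d→72,a→41,j→41 42:n→56,d→73,a→74,j→70 43:n→45,d→34,a→43,j→40 44:n→46,d→75,a→44,j→41 45:n→45,d→48,a→45,j→52 46:n→46,d→76,a→48,j→54 47:n→77,d→47,a→47,j→53 48:n→48,d→48,a→48,j→48 49:n→49,d→48,a→78,j→49 50:n→56,d→53,a→50,j→79 51:n→49,d→27,a→79,j→49 52:n→52,d→48,a→80,j→48 53:n→81,d→53,a→53,j→48 54:n→54,d→82,a→48,j→54 55:n→56,d→83,a→48,j→84 56:n→56,d→48,a→48,j→56 57:n→56,d→47,a→57,j→50 58:n→58,d→45,a→58,j→85 59:n→59,d→49,a→86,j→59 60:n→45,d→45,a→60,j→87 61:n→61,d→87,a→88,j→61 62:n→89,d→90,a→62,j→88 63:n→52,d→87,a→91,j→48 64:n→92,d→91,a→64,j→64 65:n→65,d→93,a→48,j→92 66:n→77,d→90,a→66,j→91 67:n→24,d→24,a→94,j→95 68:n→24,d→60,a→68,j→69 69:n→49,d→87,a→96,j→97 70:n→56,d→91,a→70,j→98 71:n→49,d→63,a→98,j→49 72:n→81,d→91,a→72,j→48 73:n→56,d→99,a→100,j→96 74:n→56,d→66,a→74,j→70 75:n→77,d→66,a→75,j→72 76:n→77,d→93,a→48,j→82 77:n→77,d→48,a→48,j→81 78:n→56,d→48,a→78,j→78 79:n→56,d→53,a→79,j→78 80:n→81,d→48,a→80,j→48 81:n→81,d→48,a→48,j→48 82:n→81,d→101,a→48,j→48 83:n→56,d→102,a→48,j→103 84:n→56,d→101,a→48,j→104 85:n→85,d→52,a→105,j→85 86:n→106,d→107,a→86,j→105 87:n→52,d→52,a→108,j→48 88:n→109,d→108,a→88,j→88 89:n→89,d→110,a→48,j→109 90:n→77,d→107,a→90,j→108 91:n→81,d→108,a→91,j→48 92:n→92,d→101,a→48,j→92 93:n→77,d→110,a→48,j→101 94:n→24,d→45,a→94,j→95 95:n→49,d→52,a→111,j→112 96:n→56,d→108,a→96,j→113 97:n→49,d→87,a→113,j→49 98:n→56,d→91,a→98,j→78 99:n→56,d→78,a→114,j→111 100:n→56,d→90,a→100,j→96 101:n→81,d→115,a→48,j→48 102:n→56,d→56,a→48,j→116 103:n→56,d→115,a→48,j→117 104:n→56,d→101,a→48,j→56 105:n→118,d→80,a→105,j→105 106:n→106,d→77,a→48,j→118 107:n→77,d→48,a→107,j→80 108:n→81,d→80,a→108,j→48 109:n→109,d→115,a→48,j→109 110:n→77,d→77,a→48,j→115 111:n→56,d→80,a→111,j→119 112:n→49,d→52,a→119,j→49 113:n→56,d→108,a→113,j→78 114:n→56,d→107,a→114,j→111 115:n→81,d→81,a→48,j→48 116:n→56,d→81,a→48,j→120 117:n→56,d→115,a→48,j→56 118:n→118,d→81,a→48,j→118 119:n→56,d→80,a→119,j→78 120:n→56,d→81,a→48,j→56.
'adnd': N↓-sim [123, 108, 75, 10, 1] end={s57} rej; 4/4 del acc.
'ajdj': run [123, 108, 55, 15, 1] end={s57} rej; 4/4 del acc.
'jana': |S_i|=[123, 95, 67, 28, 1] end={s57} — reject; 4/4 deletions ∈↓L.
'dadjj': run [123, 113, 86, 29, 15, 1] end={s57} ∉↓L; 5/5 del acc.
'nddddd': N↓-sim [123, 100, 87, 61, 36, 11, 1] end={s57} ∉↓L; 6/6 deletions ∈↓L.
'adjjjd': N↓-sim [123, 108, 75, 41, 26, 4, 1] end={s57} ∉↓L; 6/6 single-dels accept.
6 minimals (antichain).

Antichain: [adnd, ajdj, jana, dadjj, nddddd, adjjjd].


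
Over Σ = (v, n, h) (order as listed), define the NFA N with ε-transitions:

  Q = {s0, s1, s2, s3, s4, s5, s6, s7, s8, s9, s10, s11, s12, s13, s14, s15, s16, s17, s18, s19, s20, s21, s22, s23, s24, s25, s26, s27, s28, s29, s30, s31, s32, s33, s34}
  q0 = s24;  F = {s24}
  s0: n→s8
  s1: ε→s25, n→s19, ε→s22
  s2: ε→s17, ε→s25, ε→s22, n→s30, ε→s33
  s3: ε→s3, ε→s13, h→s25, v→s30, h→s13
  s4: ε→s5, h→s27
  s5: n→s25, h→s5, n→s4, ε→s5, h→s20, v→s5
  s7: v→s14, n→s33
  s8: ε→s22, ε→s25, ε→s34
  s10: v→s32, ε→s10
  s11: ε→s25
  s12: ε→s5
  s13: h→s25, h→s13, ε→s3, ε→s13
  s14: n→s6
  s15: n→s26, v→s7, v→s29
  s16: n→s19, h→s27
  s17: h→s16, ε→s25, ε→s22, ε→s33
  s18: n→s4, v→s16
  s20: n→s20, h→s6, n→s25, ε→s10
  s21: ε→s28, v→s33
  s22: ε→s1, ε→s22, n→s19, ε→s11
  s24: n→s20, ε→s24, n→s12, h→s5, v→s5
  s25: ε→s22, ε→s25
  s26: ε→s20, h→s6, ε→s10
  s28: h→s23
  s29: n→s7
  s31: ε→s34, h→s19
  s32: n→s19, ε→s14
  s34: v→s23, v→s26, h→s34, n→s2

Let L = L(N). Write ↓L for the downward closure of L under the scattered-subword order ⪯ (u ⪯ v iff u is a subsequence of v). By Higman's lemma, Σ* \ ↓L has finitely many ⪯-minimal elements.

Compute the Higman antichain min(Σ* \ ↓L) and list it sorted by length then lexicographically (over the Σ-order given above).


min(Σ*\↓L) = [v, n, h].

|Q|=35, |F|=1, |δ|=77 (33 ε).
min D↑ (2 st, q0=0, F={1}): 0:v→1,n→1,h→1 1:v→1,n→1,h→1.
'v': N↓-sim [15, 13] end={s1,s10,s11,s14,s19,s20,s22,s25,s27,s32,s4,s5,…} — reject; 1/1 del acc.
'n': N↓-sim [15, 14] end={s1,s10,s11,s12,s14,s19,s20,s22,s25,s27,s32,s4,…} rej; 1/1 deletions ∈↓L.
'h': N↓-sim [15, 13] end={s1,s10,s11,s14,s19,s20,s22,s25,s27,s32,s4,s5,…} — reject; 1/1 deletions ∈↓L.
3 minimals (antichain).


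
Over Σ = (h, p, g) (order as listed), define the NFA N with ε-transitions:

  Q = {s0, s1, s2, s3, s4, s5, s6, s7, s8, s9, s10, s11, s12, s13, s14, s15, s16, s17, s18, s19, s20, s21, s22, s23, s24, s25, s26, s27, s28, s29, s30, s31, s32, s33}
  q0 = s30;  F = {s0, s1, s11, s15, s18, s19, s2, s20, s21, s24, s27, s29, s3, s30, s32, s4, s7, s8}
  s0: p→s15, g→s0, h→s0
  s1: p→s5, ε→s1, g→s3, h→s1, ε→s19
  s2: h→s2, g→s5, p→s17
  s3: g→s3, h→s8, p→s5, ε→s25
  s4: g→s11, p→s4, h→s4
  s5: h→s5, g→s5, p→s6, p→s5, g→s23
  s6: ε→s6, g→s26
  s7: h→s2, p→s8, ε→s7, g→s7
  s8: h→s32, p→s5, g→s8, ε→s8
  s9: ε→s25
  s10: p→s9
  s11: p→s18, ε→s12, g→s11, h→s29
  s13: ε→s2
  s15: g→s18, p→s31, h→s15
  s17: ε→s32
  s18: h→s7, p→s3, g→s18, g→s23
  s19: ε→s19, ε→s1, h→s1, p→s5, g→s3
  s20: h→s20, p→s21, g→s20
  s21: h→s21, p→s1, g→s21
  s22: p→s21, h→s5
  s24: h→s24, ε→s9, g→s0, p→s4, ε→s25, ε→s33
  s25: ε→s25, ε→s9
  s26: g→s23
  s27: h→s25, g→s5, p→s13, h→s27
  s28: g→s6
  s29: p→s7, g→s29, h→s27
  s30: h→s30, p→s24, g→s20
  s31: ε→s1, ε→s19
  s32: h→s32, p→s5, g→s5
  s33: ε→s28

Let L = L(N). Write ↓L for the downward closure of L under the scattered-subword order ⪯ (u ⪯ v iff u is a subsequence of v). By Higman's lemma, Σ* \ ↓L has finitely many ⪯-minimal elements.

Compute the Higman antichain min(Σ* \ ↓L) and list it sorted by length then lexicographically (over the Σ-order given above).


|Q|=34, |F|=18, |δ|=87 (20 ε).
min D↑ (18 st, q0=0, F={11}): 0:h→0,p→1,g→2 1:h→1,p→3,g→4 2:h→2,p→5,g→2 3:h→3,p→3,g→6 4:h→4,p→7,g→4 5:h→5,p→8,g→5 6:h→9,p→10,g→6 7:h→7,p→8,g→10 8:h→8,p→11,g→12 9:h→13,p→14,g→9 10:h→14,p→12,g→10 11:h→11,p→11,g→11 12:h→15,p→11,g→12 13:h→13,p→16,g→11 14:h→16,p→15,g→14 15:h→17,p→11,g→15 16:h→16,p→17,g→11 17:h→17,p→11,g→11 (ε-aug+det+¬).
'gppp': N↓-sim [30, 25, 19, 13, 4] end={s23,s26,s5,s6} — reject; 4/4 deletions ∈↓L.
'ppghhg': run [30, 28, 23, 18, 14, 11, 4] end={s23,s26,s5,s6} rej; 6/6 single-dels accept.
2 words, ⪯-incomp.

Antichain: [gppp, ppghhg].


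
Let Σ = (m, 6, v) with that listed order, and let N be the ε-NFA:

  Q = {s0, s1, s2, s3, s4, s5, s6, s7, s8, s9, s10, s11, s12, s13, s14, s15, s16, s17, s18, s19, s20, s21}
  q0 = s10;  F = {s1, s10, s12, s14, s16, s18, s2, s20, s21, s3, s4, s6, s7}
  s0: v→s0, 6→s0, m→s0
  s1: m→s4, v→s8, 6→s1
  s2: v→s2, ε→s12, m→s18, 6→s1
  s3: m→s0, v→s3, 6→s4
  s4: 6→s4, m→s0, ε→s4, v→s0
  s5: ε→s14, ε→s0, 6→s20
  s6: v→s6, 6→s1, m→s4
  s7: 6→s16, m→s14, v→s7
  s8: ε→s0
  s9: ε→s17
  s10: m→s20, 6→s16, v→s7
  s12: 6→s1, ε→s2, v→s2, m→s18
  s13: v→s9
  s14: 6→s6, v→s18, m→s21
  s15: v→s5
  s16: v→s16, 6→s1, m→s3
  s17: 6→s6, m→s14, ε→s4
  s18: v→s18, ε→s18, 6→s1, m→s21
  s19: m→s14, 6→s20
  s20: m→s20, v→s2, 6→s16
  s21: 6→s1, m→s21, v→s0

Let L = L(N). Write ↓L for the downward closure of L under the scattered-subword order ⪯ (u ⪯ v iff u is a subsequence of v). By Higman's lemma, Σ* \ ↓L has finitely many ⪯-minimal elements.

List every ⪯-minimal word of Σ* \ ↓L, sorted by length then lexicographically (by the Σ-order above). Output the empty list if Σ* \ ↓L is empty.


A = [6mm, 66v, mv6v, vmmv].

|Q|=22, |F|=13, |δ|=58 (9 ε).
min D↑ (13 st, q0=0, F={9}): 0:m→1,6→2,v→3 1:m→1,6→2,v→4 2:m→5,6→6,v→2 3:m→7,6→2,v→3 4:m→8,6→6,v→4 5:m→9,6→10,v→5 6:m→10,6→6,v→9 7:m→11,6→12,v→8 8:m→11,6→6,v→8 9:m→9,6→9,v→9 10:m→9,6→10,v→9 11:m→11,6→6,v→9 12:m→10,6→6,v→12.
'6mm': |S_i|=[15, 7, 3, 1] end={s0} rej; 3/3 single-dels accept.
'66v': run [15, 7, 4, 2] end={s0,s8} — reject; 3/3 single-dels accept.
'mv6v': N↓-sim [15, 13, 11, 4, 2] end={s0,s8} rej; 4/4 single-dels accept.
'vmmv': |S_i|=[15, 13, 9, 5, 2] end={s0,s8} — reject; 4/4 single-dels accept.
4 words, ⪯-incomp.


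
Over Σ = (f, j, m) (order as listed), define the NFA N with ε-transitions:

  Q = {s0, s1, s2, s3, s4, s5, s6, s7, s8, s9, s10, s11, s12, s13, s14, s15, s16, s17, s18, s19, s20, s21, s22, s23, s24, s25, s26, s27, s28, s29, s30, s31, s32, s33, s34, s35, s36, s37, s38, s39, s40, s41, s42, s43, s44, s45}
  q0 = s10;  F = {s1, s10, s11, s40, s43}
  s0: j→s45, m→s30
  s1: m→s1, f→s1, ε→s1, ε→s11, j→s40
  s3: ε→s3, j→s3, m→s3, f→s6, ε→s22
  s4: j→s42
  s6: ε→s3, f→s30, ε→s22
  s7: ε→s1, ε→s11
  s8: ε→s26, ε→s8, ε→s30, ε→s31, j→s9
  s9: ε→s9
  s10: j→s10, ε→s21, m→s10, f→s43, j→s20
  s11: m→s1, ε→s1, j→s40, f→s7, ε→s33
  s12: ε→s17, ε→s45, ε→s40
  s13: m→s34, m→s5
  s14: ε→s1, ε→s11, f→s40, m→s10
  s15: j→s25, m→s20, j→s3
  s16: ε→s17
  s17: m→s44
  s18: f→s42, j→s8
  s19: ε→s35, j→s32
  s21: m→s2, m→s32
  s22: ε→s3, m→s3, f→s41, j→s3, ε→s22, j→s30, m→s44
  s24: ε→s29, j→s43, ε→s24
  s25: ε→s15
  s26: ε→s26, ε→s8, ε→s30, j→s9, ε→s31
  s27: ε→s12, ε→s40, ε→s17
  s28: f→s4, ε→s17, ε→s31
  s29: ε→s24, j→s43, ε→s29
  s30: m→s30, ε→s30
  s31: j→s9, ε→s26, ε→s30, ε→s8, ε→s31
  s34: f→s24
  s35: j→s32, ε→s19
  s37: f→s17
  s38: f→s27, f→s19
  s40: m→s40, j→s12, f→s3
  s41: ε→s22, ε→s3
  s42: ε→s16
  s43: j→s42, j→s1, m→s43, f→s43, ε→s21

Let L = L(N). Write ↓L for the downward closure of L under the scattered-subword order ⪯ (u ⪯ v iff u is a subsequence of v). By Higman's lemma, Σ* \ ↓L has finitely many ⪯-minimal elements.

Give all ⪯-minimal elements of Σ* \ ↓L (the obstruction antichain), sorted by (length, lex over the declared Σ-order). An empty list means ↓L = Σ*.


|Q|=46, |F|=5, |δ|=103 (49 ε).
min D↑ (5 st, q0=0, F={4}): 0:f→1,j→0,m→0 1:f→1,j→2,m→1 2:f→2,j→3,m→2 3:f→4,j→3,m→3 4:f→4,j→4,m→4 [Hopcroft].
'fjjf': |S_i|=[22, 20, 16, 10, 6] end={s22,s3,s30,s41,s44,s6} rej; 4/4 del acc.
1 obstructions.

min(Σ*\↓L) = [fjjf].


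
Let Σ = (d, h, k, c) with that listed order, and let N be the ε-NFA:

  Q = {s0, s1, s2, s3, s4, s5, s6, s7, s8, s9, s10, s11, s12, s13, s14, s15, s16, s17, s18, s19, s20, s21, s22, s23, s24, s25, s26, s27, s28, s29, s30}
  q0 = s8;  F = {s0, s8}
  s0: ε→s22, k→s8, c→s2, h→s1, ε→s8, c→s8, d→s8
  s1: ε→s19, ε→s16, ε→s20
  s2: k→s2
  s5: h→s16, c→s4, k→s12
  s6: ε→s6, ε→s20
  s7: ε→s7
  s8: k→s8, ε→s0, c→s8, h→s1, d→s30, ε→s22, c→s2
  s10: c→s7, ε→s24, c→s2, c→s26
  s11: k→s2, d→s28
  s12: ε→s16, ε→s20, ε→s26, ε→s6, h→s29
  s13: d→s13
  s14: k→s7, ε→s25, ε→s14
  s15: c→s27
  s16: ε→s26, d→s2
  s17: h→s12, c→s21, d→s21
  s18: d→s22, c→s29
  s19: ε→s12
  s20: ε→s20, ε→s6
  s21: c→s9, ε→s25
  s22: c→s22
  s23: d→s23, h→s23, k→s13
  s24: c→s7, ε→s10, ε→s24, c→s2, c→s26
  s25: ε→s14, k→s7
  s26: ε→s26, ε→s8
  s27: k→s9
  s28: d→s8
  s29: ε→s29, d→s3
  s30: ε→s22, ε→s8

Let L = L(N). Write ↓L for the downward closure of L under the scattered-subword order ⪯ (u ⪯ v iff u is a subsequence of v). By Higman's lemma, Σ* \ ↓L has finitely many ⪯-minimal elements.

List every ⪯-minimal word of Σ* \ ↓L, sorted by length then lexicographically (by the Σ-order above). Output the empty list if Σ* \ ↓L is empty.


|Q|=31, |F|=2, |δ|=71 (30 ε).
min D↑ (1 st, q0=0, F={}): 0:d→0,h→0,k→0,c→0 (ε-aug+det+¬).
L(D↑) = ∅; no obstructions.

A = [].


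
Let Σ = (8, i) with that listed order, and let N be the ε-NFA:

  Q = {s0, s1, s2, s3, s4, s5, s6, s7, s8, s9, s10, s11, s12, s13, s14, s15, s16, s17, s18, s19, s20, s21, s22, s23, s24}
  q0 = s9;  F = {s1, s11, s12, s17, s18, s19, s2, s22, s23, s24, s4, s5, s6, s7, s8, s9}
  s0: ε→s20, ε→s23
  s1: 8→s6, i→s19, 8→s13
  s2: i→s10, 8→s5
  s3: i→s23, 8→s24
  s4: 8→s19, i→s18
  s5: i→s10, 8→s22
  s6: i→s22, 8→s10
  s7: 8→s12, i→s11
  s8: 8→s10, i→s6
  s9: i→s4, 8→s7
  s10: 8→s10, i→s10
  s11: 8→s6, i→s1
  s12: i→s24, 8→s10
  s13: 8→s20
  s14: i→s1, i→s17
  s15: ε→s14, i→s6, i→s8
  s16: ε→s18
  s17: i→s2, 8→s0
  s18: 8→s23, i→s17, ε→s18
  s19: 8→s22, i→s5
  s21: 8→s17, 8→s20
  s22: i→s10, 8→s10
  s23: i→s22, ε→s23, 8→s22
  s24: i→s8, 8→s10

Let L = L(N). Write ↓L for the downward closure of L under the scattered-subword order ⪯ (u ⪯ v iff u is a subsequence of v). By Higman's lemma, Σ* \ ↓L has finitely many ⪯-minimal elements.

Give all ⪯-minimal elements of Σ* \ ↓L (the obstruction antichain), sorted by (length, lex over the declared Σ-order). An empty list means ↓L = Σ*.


|Q|=25, |F|=16, |δ|=50 (6 ε).
min D↑ (17 st, q0=0, F={7}): 0:8→1,i→2 1:8→3,i→4 2:8→5,i→6 3:8→7,i→8 4:8→9,i→10 5:8→11,i→12 6:8→13,i→14 7:8→7,i→7 8:8→7,i→15 9:8→7,i→11 10:8→9,i→5 11:8→7,i→7 12:8→11,i→7 13:8→11,i→11 14:8→13,i→16 15:8→7,i→9 16:8→12,i→7 (ε-aug+det+¬).
'888': |S_i|=[20, 15, 8, 2] end={s10,s20} — reject; 3/3 single-dels accept.
'i88i': |S_i|=[20, 17, 9, 3, 1] end={s10} — reject; 4/4 del acc.
'i8ii': |S_i|=[20, 17, 9, 3, 1] end={s10} rej; 4/4 single-dels accept.
'ii8i8': run [20, 17, 14, 8, 2, 1] end={s10} — reject; 5/5 deletions ∈↓L.
'iiiii': |S_i|=[20, 17, 14, 10, 4, 1] end={s10} — reject; 5/5 del acc.
'8iii8i': run [20, 15, 11, 9, 5, 2, 1] end={s10} — reject; 6/6 deletions ∈↓L.
6 words, ⪯-incomp.

Antichain: [888, i88i, i8ii, ii8i8, iiiii, 8iii8i].


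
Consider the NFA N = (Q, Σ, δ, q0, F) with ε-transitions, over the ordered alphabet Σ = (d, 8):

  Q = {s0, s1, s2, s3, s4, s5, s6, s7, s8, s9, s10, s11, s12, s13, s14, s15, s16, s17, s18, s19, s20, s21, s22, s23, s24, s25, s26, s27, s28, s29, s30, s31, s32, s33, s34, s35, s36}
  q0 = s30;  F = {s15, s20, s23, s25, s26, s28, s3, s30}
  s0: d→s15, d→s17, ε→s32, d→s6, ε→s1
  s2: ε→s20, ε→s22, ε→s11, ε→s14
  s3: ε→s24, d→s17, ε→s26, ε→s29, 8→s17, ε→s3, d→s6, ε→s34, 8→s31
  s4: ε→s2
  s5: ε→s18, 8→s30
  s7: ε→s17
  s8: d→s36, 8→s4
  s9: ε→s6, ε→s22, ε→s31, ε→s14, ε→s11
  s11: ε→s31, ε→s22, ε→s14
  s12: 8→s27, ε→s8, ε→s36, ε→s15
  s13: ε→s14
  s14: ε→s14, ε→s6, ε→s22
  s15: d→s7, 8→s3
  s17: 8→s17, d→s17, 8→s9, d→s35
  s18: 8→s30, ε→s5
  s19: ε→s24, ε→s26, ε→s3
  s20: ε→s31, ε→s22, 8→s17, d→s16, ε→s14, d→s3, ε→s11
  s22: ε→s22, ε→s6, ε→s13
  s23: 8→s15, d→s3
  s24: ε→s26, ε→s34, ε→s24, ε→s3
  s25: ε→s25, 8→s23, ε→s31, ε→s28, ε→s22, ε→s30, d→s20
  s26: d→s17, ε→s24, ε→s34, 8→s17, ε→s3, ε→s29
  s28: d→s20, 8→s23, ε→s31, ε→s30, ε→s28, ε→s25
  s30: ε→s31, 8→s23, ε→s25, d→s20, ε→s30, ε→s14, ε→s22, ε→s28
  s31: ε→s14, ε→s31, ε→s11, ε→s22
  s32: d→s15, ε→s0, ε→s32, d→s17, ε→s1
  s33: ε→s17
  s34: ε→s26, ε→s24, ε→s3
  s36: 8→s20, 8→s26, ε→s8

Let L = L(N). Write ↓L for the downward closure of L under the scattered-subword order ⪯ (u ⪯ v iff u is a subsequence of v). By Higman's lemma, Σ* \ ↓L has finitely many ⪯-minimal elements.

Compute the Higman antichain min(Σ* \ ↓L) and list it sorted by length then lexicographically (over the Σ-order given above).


Antichain: [d8, ddd, 8dd, 88d, 8888].

|Q|=37, |F|=8, |δ|=110 (75 ε).
min D↑ (6 st, q0=0, F={4}): 0:d→1,8→2 1:d→3,8→4 2:d→3,8→5 3:d→4,8→4 4:d→4,8→4 5:d→4,8→3 (ε-aug+det+¬).
'd8': run [22, 17, 9] end={s11,s13,s14,s17,s22,s31,s35,s6,s9} rej; 2/2 del acc.
'ddd': N↓-sim [22, 17, 15, 9] end={s11,s13,s14,s17,s22,s31,s35,s6,s9} — reject; 3/3 deletions ∈↓L.
'8dd': N↓-sim [22, 17, 15, 9] end={s11,s13,s14,s17,s22,s31,s35,s6,s9} — reject; 3/3 single-dels accept.
'88d': |S_i|=[22, 17, 16, 10] end={s11,s13,s14,s17,s22,s31,s35,s6,s7,s9} — reject; 3/3 deletions ∈↓L.
'8888': N↓-sim [22, 17, 16, 14, 9] end={s11,s13,s14,s17,s22,s31,s35,s6,s9} rej; 4/4 single-dels accept.
5 words, ⪯-incomp.


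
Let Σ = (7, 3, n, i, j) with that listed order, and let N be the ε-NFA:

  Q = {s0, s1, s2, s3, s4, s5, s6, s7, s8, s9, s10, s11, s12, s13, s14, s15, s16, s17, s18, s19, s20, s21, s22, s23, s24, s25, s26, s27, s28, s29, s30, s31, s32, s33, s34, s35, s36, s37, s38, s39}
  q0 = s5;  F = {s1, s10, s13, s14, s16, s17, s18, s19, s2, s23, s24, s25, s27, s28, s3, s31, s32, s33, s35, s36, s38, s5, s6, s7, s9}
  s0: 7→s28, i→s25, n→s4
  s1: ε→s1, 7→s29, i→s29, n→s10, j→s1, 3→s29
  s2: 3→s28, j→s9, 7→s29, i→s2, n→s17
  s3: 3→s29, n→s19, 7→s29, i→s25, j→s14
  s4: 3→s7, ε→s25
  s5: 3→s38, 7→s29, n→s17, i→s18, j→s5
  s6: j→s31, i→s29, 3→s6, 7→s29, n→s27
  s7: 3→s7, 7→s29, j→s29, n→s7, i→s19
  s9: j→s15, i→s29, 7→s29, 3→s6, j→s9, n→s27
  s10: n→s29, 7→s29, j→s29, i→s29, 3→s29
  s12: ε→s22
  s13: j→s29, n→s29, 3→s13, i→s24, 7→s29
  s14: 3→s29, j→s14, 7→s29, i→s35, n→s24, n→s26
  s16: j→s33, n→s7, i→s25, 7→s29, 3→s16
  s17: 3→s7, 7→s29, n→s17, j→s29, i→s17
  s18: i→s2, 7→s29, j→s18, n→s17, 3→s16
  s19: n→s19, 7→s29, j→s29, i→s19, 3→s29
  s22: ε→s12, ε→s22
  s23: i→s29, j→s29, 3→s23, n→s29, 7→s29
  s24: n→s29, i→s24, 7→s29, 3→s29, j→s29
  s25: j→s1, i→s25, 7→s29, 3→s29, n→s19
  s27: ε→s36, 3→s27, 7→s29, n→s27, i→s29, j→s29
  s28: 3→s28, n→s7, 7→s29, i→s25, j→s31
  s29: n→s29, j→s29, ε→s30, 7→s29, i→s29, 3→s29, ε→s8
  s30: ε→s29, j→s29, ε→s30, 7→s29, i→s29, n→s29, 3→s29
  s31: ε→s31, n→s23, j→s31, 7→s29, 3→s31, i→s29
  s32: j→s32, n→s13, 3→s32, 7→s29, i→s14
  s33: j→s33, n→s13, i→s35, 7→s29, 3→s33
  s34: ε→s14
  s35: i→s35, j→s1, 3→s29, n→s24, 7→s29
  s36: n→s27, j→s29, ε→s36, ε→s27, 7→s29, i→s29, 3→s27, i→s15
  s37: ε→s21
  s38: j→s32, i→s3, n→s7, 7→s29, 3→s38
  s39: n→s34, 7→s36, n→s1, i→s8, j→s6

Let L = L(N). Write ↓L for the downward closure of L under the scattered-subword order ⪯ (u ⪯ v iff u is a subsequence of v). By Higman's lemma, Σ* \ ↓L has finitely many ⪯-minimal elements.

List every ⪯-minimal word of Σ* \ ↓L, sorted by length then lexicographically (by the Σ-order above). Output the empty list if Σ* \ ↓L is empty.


min(Σ*\↓L) = [7, nj, 3i3, 3jnn, iiji].

|Q|=40, |F|=25, |δ|=162 (15 ε).
min D↑ (25 st, q0=0, F={1}): 0:7→1,3→2,n→3,i→4,j→0 1:7→1,3→1,n→1,i→1,j→1 2:7→1,3→2,n→5,i→6,j→7 3:7→1,3→5,n→3,i→3,j→1 4:7→1,3→8,n→3,i→9,j→4 5:7→1,3→5,n→5,i→10,j→1 6:7→1,3→1,n→10,i→11,j→12 7:7→1,3→7,n→13,i→12,j→7 8:7→1,3→8,n→5,i→11,j→14 9:7→1,3→15,n→3,i→9,j→16 10:7→1,3→1,n→10,i→10,j→1 11:7→1,3→1,n→10,i→11,j→17 12:7→1,3→1,n→18,i→19,j→12 13:7→1,3→13,n→1,i→18,j→1 14:7→1,3→14,n→13,i→19,j→14 15:7→1,3→15,n→5,i→11,j→20 16:7→1,3→21,n→22,i→1,j→16 17:7→1,3→1,n→23,i→1,j→17 18:7→1,3→1,n→1,i→18,j→1 19:7→1,3→1,n→18,i→19,j→17 20:7→1,3→20,n→24,i→1,j→20 21:7→1,3→21,n→22,i→1,j→20 22:7→1,3→22,n→22,i→1,j→1 23:7→1,3→1,n→1,i→1,j→1 24:7→1,3→24,n→1,i→1,j→1 [Hopcroft].
'7': run [30, 3] end={s29,s30,s8} ∉↓L; 1/1 del acc.
'nj': run [30, 14, 3] end={s29,s30,s8} ∉↓L; 2/2 single-dels accept.
'3i3': N↓-sim [30, 25, 13, 3] end={s29,s30,s8} ∉↓L; 3/3 del acc.
'3jnn': |S_i|=[30, 25, 14, 8, 3] end={s29,s30,s8} rej; 4/4 del acc.
'iiji': |S_i|=[30, 27, 20, 12, 4] end={s15,s29,s30,s8} rej; 4/4 single-dels accept.
5 words, ⪯-incomp.


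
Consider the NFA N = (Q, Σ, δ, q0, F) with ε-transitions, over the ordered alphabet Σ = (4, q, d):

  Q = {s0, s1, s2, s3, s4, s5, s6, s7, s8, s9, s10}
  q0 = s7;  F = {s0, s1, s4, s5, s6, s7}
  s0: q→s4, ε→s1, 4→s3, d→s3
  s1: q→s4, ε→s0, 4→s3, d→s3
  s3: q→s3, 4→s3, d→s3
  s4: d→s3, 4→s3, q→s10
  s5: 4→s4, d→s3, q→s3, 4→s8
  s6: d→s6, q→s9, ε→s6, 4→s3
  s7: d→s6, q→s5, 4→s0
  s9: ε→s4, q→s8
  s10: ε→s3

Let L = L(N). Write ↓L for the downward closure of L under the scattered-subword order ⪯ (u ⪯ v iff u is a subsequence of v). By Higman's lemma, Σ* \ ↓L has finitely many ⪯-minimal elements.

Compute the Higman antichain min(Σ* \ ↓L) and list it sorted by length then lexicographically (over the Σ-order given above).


A = [44, 4d, qq, qd, d4].

|Q|=11, |F|=6, |δ|=28 (5 ε).
min D↑ (6 st, q0=0, F={4}): 0:4→1,q→2,d→3 1:4→4,q→5,d→4 2:4→5,q→4,d→4 3:4→4,q→5,d→3 4:4→4,q→4,d→4 5:4→4,q→4,d→4.
'44': N↓-sim [10, 6, 1] end={s3} rej; 2/2 del acc.
'4d': |S_i|=[10, 6, 1] end={s3} ∉↓L; 2/2 single-dels accept.
'qq': |S_i|=[10, 6, 3] end={s10,s3,s8} — reject; 2/2 del acc.
'qd': run [10, 6, 1] end={s3} ∉↓L; 2/2 del acc.
'd4': run [10, 6, 1] end={s3} — reject; 2/2 del acc.
5 obstructions.


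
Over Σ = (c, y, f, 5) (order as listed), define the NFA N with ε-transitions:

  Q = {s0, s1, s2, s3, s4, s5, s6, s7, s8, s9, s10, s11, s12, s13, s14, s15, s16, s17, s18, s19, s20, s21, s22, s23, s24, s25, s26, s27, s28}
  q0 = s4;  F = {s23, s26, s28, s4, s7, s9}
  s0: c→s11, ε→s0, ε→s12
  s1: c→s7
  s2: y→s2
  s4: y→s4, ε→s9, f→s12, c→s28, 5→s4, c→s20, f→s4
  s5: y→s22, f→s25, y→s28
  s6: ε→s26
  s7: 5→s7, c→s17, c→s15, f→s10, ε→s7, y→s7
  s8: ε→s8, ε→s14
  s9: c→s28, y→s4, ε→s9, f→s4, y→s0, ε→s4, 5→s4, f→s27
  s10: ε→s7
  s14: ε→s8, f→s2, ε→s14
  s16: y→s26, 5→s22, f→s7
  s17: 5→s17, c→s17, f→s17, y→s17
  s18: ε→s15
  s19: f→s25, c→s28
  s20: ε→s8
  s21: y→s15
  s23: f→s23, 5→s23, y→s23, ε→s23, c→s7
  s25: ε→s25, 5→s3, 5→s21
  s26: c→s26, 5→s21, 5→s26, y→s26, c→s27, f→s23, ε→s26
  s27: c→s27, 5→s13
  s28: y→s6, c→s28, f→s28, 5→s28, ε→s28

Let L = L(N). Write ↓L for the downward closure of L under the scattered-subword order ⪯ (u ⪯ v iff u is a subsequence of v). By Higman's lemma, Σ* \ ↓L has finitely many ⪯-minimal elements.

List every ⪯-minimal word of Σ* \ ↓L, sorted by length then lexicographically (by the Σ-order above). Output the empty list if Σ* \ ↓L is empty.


|Q|=29, |F|=6, |δ|=70 (18 ε).
min D↑ (6 st, q0=0, F={5}): 0:c→1,y→0,f→0,5→0 1:c→1,y→2,f→1,5→1 2:c→2,y→2,f→3,5→2 3:c→4,y→3,f→3,5→3 4:c→5,y→4,f→4,5→4 5:c→5,y→5,f→5,5→5 (ε-aug+det+¬).
'cyfcc': N↓-sim [20, 16, 11, 5, 4, 2] end={s15,s17} — reject; 5/5 deletions ∈↓L.
1 obstructions.

Antichain: [cyfcc].
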